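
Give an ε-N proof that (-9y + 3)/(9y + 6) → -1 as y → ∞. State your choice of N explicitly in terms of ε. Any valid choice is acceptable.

Fix ε > 0. We seek N > 0 such that y > N implies |(-9y + 3)/(9y + 6) + 1| < ε.
(-9y + 3)/(9y + 6) + 1 = (9(-9y + 3) − (-9)(9y + 6)) / (9(9y + 6)) = 81/(9(9y + 6)).
For y > 0 we have 9y + 6 > 9y, so |(-9y + 3)/(9y + 6) + 1| = 81/(9(9y + 6)) < 81/(9·9y) = 1/y.
Thus |(-9y + 3)/(9y + 6) + 1| < ε whenever y > 1/ε.
Take N = 1/ε. If y > N then |(-9y + 3)/(9y + 6) + 1| < 1/y < ε.

N = 1/ε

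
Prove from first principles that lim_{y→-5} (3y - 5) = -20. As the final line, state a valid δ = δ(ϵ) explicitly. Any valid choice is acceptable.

Let ϵ > 0 be given. We need δ > 0 so that 0 < |y + 5| < δ implies |(3y - 5) + 20| < ϵ.
Since (3y - 5) + 20 = 3(y + 5), we have |(3y - 5) + 20| = 3|y + 5|.
So 3|y + 5| < ϵ exactly when |y + 5| < ϵ/3.
Take δ = ϵ/3. If 0 < |y + 5| < δ then |(3y - 5) + 20| = 3|y + 5| < 3·(ϵ/3) = ϵ.

δ = ϵ/3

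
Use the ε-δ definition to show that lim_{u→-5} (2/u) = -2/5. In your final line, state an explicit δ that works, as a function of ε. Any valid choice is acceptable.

δ = min(5/2, (25/4)ε)

Suppose ε > 0. We seek δ > 0 such that 0 < |u + 5| < δ implies |2/u + 2/5| < ε.
|2/u + 2/5| = 2·|-5 − u|/(5·|u|) = 2|u + 5|/(5|u|).
Restrict δ ≤ 5/2. Then |u + 5| < 5/2 gives |u| > 5/2, so 5|u| > 25/2.
Then |2/u + 2/5| < 2|u + 5|/(25/2), which is < ε when |u + 5| < (25/4)ε.
Take δ = min(5/2, (25/4)ε). Then 0 < |u + 5| < δ gives both |u + 5| < 5/2 and |u + 5| < (25/4)ε, so |2/u + 2/5| < ε.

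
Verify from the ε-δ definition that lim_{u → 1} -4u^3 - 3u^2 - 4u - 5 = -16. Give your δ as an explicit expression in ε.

Suppose ε > 0. We want δ > 0 such that 0 < |u − 1| < δ implies |(-4u^3 - 3u^2 - 4u - 5) + 16| < ε.
(-4u^3 - 3u^2 - 4u - 5) + 16 = -4u^3 - 3u^2 - 4u + 11 = (u − 1)(-4u^2 - 7u - 11).
So |(-4u^3 - 3u^2 - 4u - 5) + 16| = |u − 1|·|-4u^2 - 7u - 11|.
Assume first that |u − 1| < 2, so |u| < 3. Then |-4u^2 - 7u - 11| ≤ 4·3^2 + 7·3 + 11 = 68.
Hence |(-4u^3 - 3u^2 - 4u - 5) + 16| ≤ 68|u − 1| < ε provided |u − 1| < ε/68.
Take δ = min(2, ε/68). Then 0 < |u − 1| < δ gives both |u − 1| < 2 and |u − 1| < ε/68, so |(-4u^3 - 3u^2 - 4u - 5) + 16| < ε.

δ = min(2, ε/68)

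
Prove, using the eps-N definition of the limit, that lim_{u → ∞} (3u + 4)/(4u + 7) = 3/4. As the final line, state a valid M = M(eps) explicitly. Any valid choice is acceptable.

Suppose eps > 0. We seek M > 0 such that u > M implies |(3u + 4)/(4u + 7) − (3/4)| < eps.
(3u + 4)/(4u + 7) − (3/4) = (4(3u + 4) − 3(4u + 7)) / (4(4u + 7)) = -5/(4(4u + 7)).
For u > 0 we have 4u + 7 > 4u, so |(3u + 4)/(4u + 7) − (3/4)| = 5/(4(4u + 7)) < 5/(4·4u) = (5/16)/u.
Thus |(3u + 4)/(4u + 7) − (3/4)| < eps whenever u > (5/16)/eps.
Take M = (5/16)/eps. If u > M then |(3u + 4)/(4u + 7) − (3/4)| < (5/16)/u < eps.

M = (5/16)/eps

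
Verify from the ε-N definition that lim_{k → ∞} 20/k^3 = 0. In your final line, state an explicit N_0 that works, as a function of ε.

N_0 = (20/ε)^{1/3}

Fix ε > 0. For k ≥ 1, |20/k^3 − 0| = 20/k^3.
20/k^3 < ε ⇔ k^3 > 20/ε ⇔ k > (20/ε)^{1/3}.
Take N_0 = (20/ε)^{1/3}. Then k > N_0 implies 20/k^3 < ε.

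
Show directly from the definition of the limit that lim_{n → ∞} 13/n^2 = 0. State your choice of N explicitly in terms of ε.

N = (13/ε)^{1/2}

Let ε > 0. For n ≥ 1, |13/n^2 − 0| = 13/n^2.
13/n^2 < ε ⇔ n^2 > 13/ε ⇔ n > (13/ε)^{1/2}.
Take N = (13/ε)^{1/2}. Then n > N implies 13/n^2 < ε.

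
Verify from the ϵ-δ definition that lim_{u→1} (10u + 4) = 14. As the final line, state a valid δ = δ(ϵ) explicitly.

Fix ϵ > 0. We need δ > 0 so that 0 < |u − 1| < δ implies |(10u + 4) − 14| < ϵ.
|(10u + 4) − 14| = |10u - 10| = 10|u − 1|.
So 10|u − 1| < ϵ exactly when |u − 1| < ϵ/10.
Choosing δ = ϵ/10 gives |(10u + 4) − 14| = 10|u − 1| < ϵ whenever |u − 1| < δ.

δ = ϵ/10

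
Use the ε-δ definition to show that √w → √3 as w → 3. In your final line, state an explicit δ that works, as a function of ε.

Let ε > 0 be given. We want δ > 0 such that 0 < |w − 3| < δ implies |√w − √3| < ε.
Rationalise: √w − √3 = (w − 3)/(√w + √3), so |√w − √3| = |w − 3|/(√w + √3).
Restrict δ ≤ 3 so that |w − 3| < 3 forces w > 0, and then √w + √3 > √3.
Hence |√w − √3| < |w − 3|/√3, which is < ε once |w − 3| < √3·ε.
Take δ = min(3, √3·ε). If 0 < |w − 3| < δ then w > 0 and |√w − √3| < |w − 3|/√3 < ε.

δ = min(3, √3·ε)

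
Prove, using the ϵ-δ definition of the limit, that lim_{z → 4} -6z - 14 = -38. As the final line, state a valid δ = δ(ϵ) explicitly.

δ = ϵ/6

Suppose ϵ > 0. We need δ > 0 so that 0 < |z − 4| < δ implies |(-6z - 14) + 38| < ϵ.
Since (-6z - 14) + 38 = -6(z − 4), we have |(-6z - 14) + 38| = 6|z − 4|.
So 6|z − 4| < ϵ exactly when |z − 4| < ϵ/6.
Take δ = ϵ/6. If 0 < |z − 4| < δ then |(-6z - 14) + 38| = 6|z − 4| < 6·(ϵ/6) = ϵ.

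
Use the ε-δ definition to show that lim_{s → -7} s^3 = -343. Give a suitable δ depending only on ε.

Fix ε > 0. We seek δ > 0 with 0 < |s + 7| < δ ⇒ |s^3 + 343| < ε.
Factor: s^3 + 343 = (s + 7)(s^2 - 7s + 49), so |s^3 + 343| = |s + 7|·|s^2 - 7s + 49|.
Restrict δ ≤ 1. Then |s + 7| < 1 gives |s| < 8, so by the triangle inequality |s^2 - 7s + 49| ≤ 8^2 + 7·8 + 49 = 169.
Hence |s^3 + 343| ≤ 169|s + 7|, which is < ε once |s + 7| < ε/169.
Take δ = min(1, ε/169). If 0 < |s + 7| < δ then both bounds hold and |s^3 + 343| ≤ 169|s + 7| < 169·(ε/169) = ε.

δ = min(1, ε/169)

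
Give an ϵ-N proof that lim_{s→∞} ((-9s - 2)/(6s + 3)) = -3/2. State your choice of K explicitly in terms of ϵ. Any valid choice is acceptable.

Let ϵ > 0. We seek K > 0 such that s > K implies |(-9s - 2)/(6s + 3) + 3/2| < ϵ.
(-9s - 2)/(6s + 3) + 3/2 = (6(-9s - 2) − (-9)(6s + 3)) / (6(6s + 3)) = 15/(6(6s + 3)).
For s > 0 we have 6s + 3 > 6s, so |(-9s - 2)/(6s + 3) + 3/2| = 15/(6(6s + 3)) < 15/(6·6s) = (5/12)/s.
Thus |(-9s - 2)/(6s + 3) + 3/2| < ϵ whenever s > (5/12)/ϵ.
Take K = (5/12)/ϵ. If s > K then |(-9s - 2)/(6s + 3) + 3/2| < (5/12)/s < ϵ.

K = (5/12)/ϵ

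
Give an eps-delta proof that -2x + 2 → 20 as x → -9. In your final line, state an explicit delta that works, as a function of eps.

delta = eps/2

Fix eps > 0. We need delta > 0 so that 0 < |x + 9| < delta implies |(-2x + 2) − 20| < eps.
Since (-2x + 2) − 20 = -2(x + 9), we have |(-2x + 2) − 20| = 2|x + 9|.
Thus it suffices that |x + 9| < eps/2.
Choosing delta = eps/2 gives |(-2x + 2) − 20| = 2|x + 9| < eps whenever |x + 9| < delta.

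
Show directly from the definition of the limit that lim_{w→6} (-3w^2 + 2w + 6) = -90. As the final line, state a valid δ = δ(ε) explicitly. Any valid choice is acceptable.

Let ε > 0 be given. We want δ > 0 such that 0 < |w − 6| < δ implies |(-3w^2 + 2w + 6) + 90| < ε.
(-3w^2 + 2w + 6) + 90 = -3w^2 + 2w + 96 = (w − 6)(-3w - 16).
So |(-3w^2 + 2w + 6) + 90| = |w − 6|·|-3w - 16|.
Assume first that |w − 6| < 1, so |w| < 7. Then |-3w - 16| ≤ 3·7 + 16 = 37.
Hence |(-3w^2 + 2w + 6) + 90| ≤ 37|w − 6| < ε provided |w − 6| < ε/37.
Take δ = min(1, ε/37). Then 0 < |w − 6| < δ gives both |w − 6| < 1 and |w − 6| < ε/37, so |(-3w^2 + 2w + 6) + 90| < ε.

δ = min(1, ε/37)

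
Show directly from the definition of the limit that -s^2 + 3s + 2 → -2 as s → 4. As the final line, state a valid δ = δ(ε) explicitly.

δ = min(1, ε/6)

Let ε > 0 be given. We want δ > 0 such that 0 < |s − 4| < δ implies |(-s^2 + 3s + 2) + 2| < ε.
(-s^2 + 3s + 2) + 2 = -s^2 + 3s + 4 = (s − 4)(-s - 1).
So |(-s^2 + 3s + 2) + 2| = |s − 4|·|-s - 1|.
Assume first that |s − 4| < 1, so |s| < 5. Then |-s - 1| ≤ 5 + 1 = 6.
Hence |(-s^2 + 3s + 2) + 2| ≤ 6|s − 4| < ε provided |s − 4| < ε/6.
Take δ = min(1, ε/6). Then 0 < |s − 4| < δ gives both |s − 4| < 1 and |s − 4| < ε/6, so |(-s^2 + 3s + 2) + 2| < ε.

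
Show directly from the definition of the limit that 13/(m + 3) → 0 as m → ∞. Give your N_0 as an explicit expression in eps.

Let eps > 0 be given. For m ≥ 1, |13/(m + 3) − 0| = 13/(m + 3) ≤ 13/m.
We need 13/m < eps, i.e. m > 13/eps.
Take N_0 = 13/eps. If m > N_0 then |13/(m + 3)| ≤ 13/m < eps.

N_0 = 13/eps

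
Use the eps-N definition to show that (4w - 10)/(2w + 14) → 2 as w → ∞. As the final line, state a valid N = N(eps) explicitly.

Suppose eps > 0. We seek N > 0 such that w > N implies |(4w - 10)/(2w + 14) − 2| < eps.
(4w - 10)/(2w + 14) − 2 = (2(4w - 10) − 4(2w + 14)) / (2(2w + 14)) = -76/(2(2w + 14)).
For w > 0 we have 2w + 14 > 2w, so |(4w - 10)/(2w + 14) − 2| = 76/(2(2w + 14)) < 76/(2·2w) = 19/w.
Thus |(4w - 10)/(2w + 14) − 2| < eps whenever w > 19/eps.
Take N = 19/eps. If w > N then |(4w - 10)/(2w + 14) − 2| < 19/w < eps.

N = 19/eps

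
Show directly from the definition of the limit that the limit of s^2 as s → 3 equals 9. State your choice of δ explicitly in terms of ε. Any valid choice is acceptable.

δ = min(1, ε/7)

Suppose ε > 0. We seek δ > 0 with 0 < |s − 3| < δ ⇒ |s^2 − 9| < ε.
Factor: s^2 − 9 = (s − 3)(s + 3), so |s^2 − 9| = |s − 3|·|s + 3|.
Impose δ ≤ 1 so that |s| < 4; then |s + 3| ≤ 7.
Hence |s^2 − 9| ≤ 7|s − 3|, which is < ε once |s − 3| < ε/7.
Take δ = min(1, ε/7). If 0 < |s − 3| < δ then both bounds hold and |s^2 − 9| ≤ 7|s − 3| < 7·(ε/7) = ε.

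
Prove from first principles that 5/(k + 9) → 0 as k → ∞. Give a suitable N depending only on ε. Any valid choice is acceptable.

N = 5/ε

Let ε > 0 be given. For k ≥ 1, |5/(k + 9) − 0| = 5/(k + 9) ≤ 5/k.
We need 5/k < ε, i.e. k > 5/ε.
Take N = 5/ε. If k > N then |5/(k + 9)| ≤ 5/k < ε.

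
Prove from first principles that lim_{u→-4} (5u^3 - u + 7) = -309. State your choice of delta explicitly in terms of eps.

delta = min(1, eps/304)

Fix eps > 0. We want delta > 0 such that 0 < |u + 4| < delta implies |(5u^3 - u + 7) + 309| < eps.
(5u^3 - u + 7) + 309 = 5u^3 - u + 316 = (u + 4)(5u^2 - 20u + 79).
So |(5u^3 - u + 7) + 309| = |u + 4|·|5u^2 - 20u + 79|.
Require delta ≤ 1. Then |u + 4| < 1 gives |u| < 5, and by the triangle inequality |5u^2 - 20u + 79| ≤ 5·5^2 + 20·5 + 79 = 304.
Hence |(5u^3 - u + 7) + 309| ≤ 304|u + 4| < eps provided |u + 4| < eps/304.
Choosing delta = min(1, eps/304) ensures both conditions, hence |(5u^3 - u + 7) + 309| < eps.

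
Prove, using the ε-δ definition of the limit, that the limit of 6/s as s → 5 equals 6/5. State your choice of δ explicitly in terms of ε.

δ = min(5/2, (25/12)ε)

Let ε > 0. We seek δ > 0 such that 0 < |s − 5| < δ implies |6/s − (6/5)| < ε.
|6/s − (6/5)| = 6·|5 − s|/(5·|s|) = 6|s − 5|/(5|s|).
Require δ ≤ 5/2 so that |s| > 5 − 5/2 = 5/2, hence 5|s| > 25/2.
Then |6/s − (6/5)| < 6|s − 5|/(25/2), which is < ε when |s − 5| < (25/12)ε.
Take δ = min(5/2, (25/12)ε). Then 0 < |s − 5| < δ gives both |s − 5| < 5/2 and |s − 5| < (25/12)ε, so |6/s − (6/5)| < ε.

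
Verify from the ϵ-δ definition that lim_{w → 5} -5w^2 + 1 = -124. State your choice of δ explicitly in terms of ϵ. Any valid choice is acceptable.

Let ϵ > 0 be given. We want δ > 0 such that 0 < |w − 5| < δ implies |(-5w^2 + 1) + 124| < ϵ.
(-5w^2 + 1) + 124 = -5w^2 + 125 = (w − 5)(-5w - 25).
So |(-5w^2 + 1) + 124| = |w − 5|·|-5w - 25|.
Assume first that |w − 5| < 2, so |w| < 7. Then |-5w - 25| ≤ 5·7 + 25 = 60.
Hence |(-5w^2 + 1) + 124| ≤ 60|w − 5| < ϵ provided |w − 5| < ϵ/60.
Choosing δ = min(2, ϵ/60) ensures both conditions, hence |(-5w^2 + 1) + 124| < ϵ.

δ = min(2, ϵ/60)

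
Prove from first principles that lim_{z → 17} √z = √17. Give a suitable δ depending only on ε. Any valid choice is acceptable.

δ = min(17, √17·ε)

Let ε > 0. We want δ > 0 such that 0 < |z − 17| < δ implies |√z − √17| < ε.
Multiplying by the conjugate, |√z − √17| = |z − 17|/(√z + √17).
Restrict δ ≤ 17 so that |z − 17| < 17 forces z > 0, and then √z + √17 > √17.
Hence |√z − √17| < |z − 17|/√17, which is < ε once |z − 17| < √17·ε.
Take δ = min(17, √17·ε). If 0 < |z − 17| < δ then z > 0 and |√z − √17| < |z − 17|/√17 < ε.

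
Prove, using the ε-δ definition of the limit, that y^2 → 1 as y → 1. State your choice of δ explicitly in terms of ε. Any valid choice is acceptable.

δ = min(1, ε/3)

Fix ε > 0. We seek δ > 0 with 0 < |y − 1| < δ ⇒ |y^2 − 1| < ε.
Factor: y^2 − 1 = (y − 1)(y + 1), so |y^2 − 1| = |y − 1|·|y + 1|.
Restrict δ ≤ 1. Then |y − 1| < 1 gives |y| < 2, so by the triangle inequality |y + 1| ≤ 2 + 1 = 3.
Hence |y^2 − 1| ≤ 3|y − 1|, which is < ε once |y − 1| < ε/3.
Take δ = min(1, ε/3). If 0 < |y − 1| < δ then both bounds hold and |y^2 − 1| ≤ 3|y − 1| < 3·(ε/3) = ε.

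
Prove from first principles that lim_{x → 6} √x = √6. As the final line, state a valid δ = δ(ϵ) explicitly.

δ = min(6, √6·ϵ)

Suppose ϵ > 0. We want δ > 0 such that 0 < |x − 6| < δ implies |√x − √6| < ϵ.
Multiplying by the conjugate, |√x − √6| = |x − 6|/(√x + √6).
Restrict δ ≤ 6 so that |x − 6| < 6 forces x > 0, and then √x + √6 > √6.
Hence |√x − √6| < |x − 6|/√6, which is < ϵ once |x − 6| < √6·ϵ.
Take δ = min(6, √6·ϵ). If 0 < |x − 6| < δ then x > 0 and |√x − √6| < |x − 6|/√6 < ϵ.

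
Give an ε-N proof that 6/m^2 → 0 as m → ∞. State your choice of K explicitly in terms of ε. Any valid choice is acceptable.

Let ε > 0. For m ≥ 1, |6/m^2 − 0| = 6/m^2.
6/m^2 < ε ⇔ m^2 > 6/ε ⇔ m > (6/ε)^{1/2}.
Take K = (6/ε)^{1/2}. Then m > K implies 6/m^2 < ε.

K = (6/ε)^{1/2}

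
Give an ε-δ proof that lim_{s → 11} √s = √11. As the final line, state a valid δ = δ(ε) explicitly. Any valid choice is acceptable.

Let ε > 0 be given. We want δ > 0 such that 0 < |s − 11| < δ implies |√s − √11| < ε.
Rationalise: √s − √11 = (s − 11)/(√s + √11), so |√s − √11| = |s − 11|/(√s + √11).
Restrict δ ≤ 11 so that |s − 11| < 11 forces s > 0, and then √s + √11 > √11.
Hence |√s − √11| < |s − 11|/√11, which is < ε once |s − 11| < √11·ε.
Take δ = min(11, √11·ε). If 0 < |s − 11| < δ then s > 0 and |√s − √11| < |s − 11|/√11 < ε.

δ = min(11, √11·ε)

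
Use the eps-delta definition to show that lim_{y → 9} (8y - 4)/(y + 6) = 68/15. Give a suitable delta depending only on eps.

delta = min(15/2, (225/104)eps)

Suppose eps > 0. We want delta > 0 with 0 < |y − 9| < delta ⇒ |(8y - 4)/(y + 6) − (68/15)| < eps.
Combining over a common denominator, (8y - 4)/(y + 6) − (68/15) = [(8y - 4)·15 − 68·(y + 6)] / [15·(y + 6)] = 52(y − 9) / (15(y + 6)).
So |(8y - 4)/(y + 6) − (68/15)| = 52|y − 9| / (15·|y + 6|).
Require delta ≤ 15/2, so |y + 6| ≥ |15| − |y − 9| > 15 − 15/2 = 15/2.
Hence |(8y - 4)/(y + 6) − (68/15)| < 52|y − 9|/(15·(15/2)) = (104/225)|y − 9|, which is < eps once |y − 9| < (225/104)eps.
Take delta = min(15/2, (225/104)eps). Then 0 < |y − 9| < delta forces both bounds, so |(8y - 4)/(y + 6) − (68/15)| < eps.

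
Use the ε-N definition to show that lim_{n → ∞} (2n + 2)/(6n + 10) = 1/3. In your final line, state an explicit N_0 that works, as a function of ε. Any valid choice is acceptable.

N_0 = (2/9)/ε

Suppose ε > 0. For n ≥ 1, |(2n + 2)/(6n + 10) − (1/3)| = |-8|/(6(6n + 10)) = 8/(6(6n + 10)).
Since 6n + 10 ≥ 6n for n ≥ 1, this is ≤ 8/(6·6n) = (2/9)/n.
So |(2n + 2)/(6n + 10) − (1/3)| < ε whenever n > (2/9)/ε.
Take N_0 = (2/9)/ε. If n > N_0 then |(2n + 2)/(6n + 10) − (1/3)| ≤ (2/9)/n < ε.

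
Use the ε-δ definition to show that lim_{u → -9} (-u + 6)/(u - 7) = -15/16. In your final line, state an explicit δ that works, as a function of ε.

Suppose ε > 0. We want δ > 0 with 0 < |u + 9| < δ ⇒ |(-u + 6)/(u - 7) + 15/16| < ε.
Combining over a common denominator, (-u + 6)/(u - 7) + 15/16 = [(-u + 6)·(-16) − 15·(u - 7)] / [(-16)·(u - 7)] = 1(u + 9) / ((-16)(u - 7)).
So |(-u + 6)/(u - 7) + 15/16| = |u + 9| / (16·|u − 7|).
Require δ ≤ 8, so |u − 7| ≥ |-16| − |u + 9| > 16 − 8 = 8.
Hence |(-u + 6)/(u - 7) + 15/16| < |u + 9|/(16·8) = (1/128)|u + 9|, which is < ε once |u + 9| < 128ε.
Take δ = min(8, 128ε). Then 0 < |u + 9| < δ forces both bounds, so |(-u + 6)/(u - 7) + 15/16| < ε.

δ = min(8, 128ε)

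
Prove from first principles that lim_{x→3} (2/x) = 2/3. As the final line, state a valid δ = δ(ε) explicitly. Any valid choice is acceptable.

δ = min(3/2, (9/4)ε)

Fix ε > 0. We seek δ > 0 such that 0 < |x − 3| < δ implies |2/x − (2/3)| < ε.
|2/x − (2/3)| = 2·|3 − x|/(3·|x|) = 2|x − 3|/(3|x|).
Restrict δ ≤ 3/2. Then |x − 3| < 3/2 gives |x| > 3/2, so 3|x| > 9/2.
Then |2/x − (2/3)| < 2|x − 3|/(9/2), which is < ε when |x − 3| < (9/4)ε.
Take δ = min(3/2, (9/4)ε). Then 0 < |x − 3| < δ gives both |x − 3| < 3/2 and |x − 3| < (9/4)ε, so |2/x − (2/3)| < ε.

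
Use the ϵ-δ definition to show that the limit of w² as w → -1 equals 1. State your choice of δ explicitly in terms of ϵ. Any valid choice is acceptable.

δ = min(1, ϵ/3)

Let ϵ > 0. We seek δ > 0 with 0 < |w + 1| < δ ⇒ |w² − 1| < ϵ.
Factor: w² − 1 = (w + 1)(w - 1), so |w² − 1| = |w + 1|·|w - 1|.
Restrict δ ≤ 1. Then |w + 1| < 1 gives |w| < 2, so by the triangle inequality |w - 1| ≤ 2 + 1 = 3.
Hence |w² − 1| ≤ 3|w + 1|, which is < ϵ once |w + 1| < ϵ/3.
Take δ = min(1, ϵ/3). If 0 < |w + 1| < δ then both bounds hold and |w² − 1| ≤ 3|w + 1| < 3·(ϵ/3) = ϵ.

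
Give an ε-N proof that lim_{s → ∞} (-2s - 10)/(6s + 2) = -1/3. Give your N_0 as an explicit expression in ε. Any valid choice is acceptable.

N_0 = (14/9)/ε

Suppose ε > 0. We seek N_0 > 0 such that s > N_0 implies |(-2s - 10)/(6s + 2) + 1/3| < ε.
(-2s - 10)/(6s + 2) + 1/3 = (6(-2s - 10) − (-2)(6s + 2)) / (6(6s + 2)) = -56/(6(6s + 2)).
For s > 0 we have 6s + 2 > 6s, so |(-2s - 10)/(6s + 2) + 1/3| = 56/(6(6s + 2)) < 56/(6·6s) = (14/9)/s.
Thus |(-2s - 10)/(6s + 2) + 1/3| < ε whenever s > (14/9)/ε.
Take N_0 = (14/9)/ε. If s > N_0 then |(-2s - 10)/(6s + 2) + 1/3| < (14/9)/s < ε.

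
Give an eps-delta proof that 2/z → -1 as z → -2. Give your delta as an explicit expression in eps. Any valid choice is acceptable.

delta = min(1, eps)

Suppose eps > 0. We seek delta > 0 such that 0 < |z + 2| < delta implies |2/z + 1| < eps.
|2/z + 1| = 2·|-2 − z|/(2·|z|) = 2|z + 2|/(2|z|).
Restrict delta ≤ 1. Then |z + 2| < 1 gives |z| > 1, so 2|z| > 2.
Then |2/z + 1| < 2|z + 2|/2, which is < eps when |z + 2| < eps.
Take delta = min(1, eps). Then 0 < |z + 2| < delta gives both |z + 2| < 1 and |z + 2| < eps, so |2/z + 1| < eps.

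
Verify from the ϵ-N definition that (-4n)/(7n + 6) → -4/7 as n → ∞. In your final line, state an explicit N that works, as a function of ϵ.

Let ϵ > 0 be given. For n ≥ 1, |(-4n)/(7n + 6) + 4/7| = |24|/(7(7n + 6)) = 24/(7(7n + 6)).
Since 7n + 6 ≥ 7n for n ≥ 1, this is ≤ 24/(7·7n) = (24/49)/n.
So |(-4n)/(7n + 6) + 4/7| < ϵ whenever n > (24/49)/ϵ.
Take N = (24/49)/ϵ. If n > N then |(-4n)/(7n + 6) + 4/7| ≤ (24/49)/n < ϵ.

N = (24/49)/ϵ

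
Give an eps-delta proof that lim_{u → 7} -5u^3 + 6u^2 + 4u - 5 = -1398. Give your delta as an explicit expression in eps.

delta = min(1, eps/751)

Let eps > 0. We want delta > 0 such that 0 < |u − 7| < delta implies |(-5u^3 + 6u^2 + 4u - 5) + 1398| < eps.
(-5u^3 + 6u^2 + 4u - 5) + 1398 = -5u^3 + 6u^2 + 4u + 1393 = (u − 7)(-5u^2 - 29u - 199).
So |(-5u^3 + 6u^2 + 4u - 5) + 1398| = |u − 7|·|-5u^2 - 29u - 199|.
Assume first that |u − 7| < 1, so |u| < 8. Then |-5u^2 - 29u - 199| ≤ 5·8^2 + 29·8 + 199 = 751.
Hence |(-5u^3 + 6u^2 + 4u - 5) + 1398| ≤ 751|u − 7| < eps provided |u − 7| < eps/751.
Take delta = min(1, eps/751). Then 0 < |u − 7| < delta gives both |u − 7| < 1 and |u − 7| < eps/751, so |(-5u^3 + 6u^2 + 4u - 5) + 1398| < eps.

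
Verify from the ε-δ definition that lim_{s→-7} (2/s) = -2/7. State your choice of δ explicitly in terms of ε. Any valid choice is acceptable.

δ = min(7/2, (49/4)ε)

Let ε > 0 be given. We seek δ > 0 such that 0 < |s + 7| < δ implies |2/s + 2/7| < ε.
|2/s + 2/7| = 2·|-7 − s|/(7·|s|) = 2|s + 7|/(7|s|).
Restrict δ ≤ 7/2. Then |s + 7| < 7/2 gives |s| > 7/2, so 7|s| > 49/2.
Then |2/s + 2/7| < 2|s + 7|/(49/2), which is < ε when |s + 7| < (49/4)ε.
Take δ = min(7/2, (49/4)ε). Then 0 < |s + 7| < δ gives both |s + 7| < 7/2 and |s + 7| < (49/4)ε, so |2/s + 2/7| < ε.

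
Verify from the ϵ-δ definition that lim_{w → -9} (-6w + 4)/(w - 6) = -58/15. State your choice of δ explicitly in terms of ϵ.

Suppose ϵ > 0. We want δ > 0 with 0 < |w + 9| < δ ⇒ |(-6w + 4)/(w - 6) + 58/15| < ϵ.
Combining over a common denominator, (-6w + 4)/(w - 6) + 58/15 = [(-6w + 4)·(-15) − 58·(w - 6)] / [(-15)·(w - 6)] = 32(w + 9) / ((-15)(w - 6)).
So |(-6w + 4)/(w - 6) + 58/15| = 32|w + 9| / (15·|w − 6|).
Require δ ≤ 15/2, so |w − 6| ≥ |-15| − |w + 9| > 15 − 15/2 = 15/2.
Hence |(-6w + 4)/(w - 6) + 58/15| < 32|w + 9|/(15·(15/2)) = (64/225)|w + 9|, which is < ϵ once |w + 9| < (225/64)ϵ.
Take δ = min(15/2, (225/64)ϵ). Then 0 < |w + 9| < δ forces both bounds, so |(-6w + 4)/(w - 6) + 58/15| < ϵ.

δ = min(15/2, (225/64)ϵ)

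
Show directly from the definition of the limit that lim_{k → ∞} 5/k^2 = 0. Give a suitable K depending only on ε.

Let ε > 0. For k ≥ 1, |5/k^2 − 0| = 5/k^2.
5/k^2 < ε ⇔ k^2 > 5/ε ⇔ k > (5/ε)^{1/2}.
Take K = (5/ε)^{1/2}. Then k > K implies 5/k^2 < ε.

K = (5/ε)^{1/2}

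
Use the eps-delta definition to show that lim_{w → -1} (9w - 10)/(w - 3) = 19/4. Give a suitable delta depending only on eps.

Suppose eps > 0. We want delta > 0 with 0 < |w + 1| < delta ⇒ |(9w - 10)/(w - 3) − (19/4)| < eps.
Combining over a common denominator, (9w - 10)/(w - 3) − (19/4) = [(9w - 10)·(-4) − (-19)·(w - 3)] / [(-4)·(w - 3)] = -17(w + 1) / ((-4)(w - 3)).
So |(9w - 10)/(w - 3) − (19/4)| = 17|w + 1| / (4·|w − 3|).
Restrict delta ≤ 2. Then |w + 1| < 2 gives |w − 3| = |(w + 1) + (-4)| ≥ 4 − 2 = 2.
Hence |(9w - 10)/(w - 3) − (19/4)| < 17|w + 1|/(4·2) = (17/8)|w + 1|, which is < eps once |w + 1| < (8/17)eps.
Take delta = min(2, (8/17)eps). Then 0 < |w + 1| < delta forces both bounds, so |(9w - 10)/(w - 3) − (19/4)| < eps.

delta = min(2, (8/17)eps)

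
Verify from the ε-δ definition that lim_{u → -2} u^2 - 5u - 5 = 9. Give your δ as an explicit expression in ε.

δ = min(2, ε/11)

Fix ε > 0. We want δ > 0 such that 0 < |u + 2| < δ implies |(u^2 - 5u - 5) − 9| < ε.
(u^2 - 5u - 5) − 9 = u^2 - 5u - 14 = (u + 2)(u - 7).
So |(u^2 - 5u - 5) − 9| = |u + 2|·|u - 7|.
Require δ ≤ 2. Then |u + 2| < 2 gives |u| < 4, and by the triangle inequality |u - 7| ≤ 4 + 7 = 11.
Hence |(u^2 - 5u - 5) − 9| ≤ 11|u + 2| < ε provided |u + 2| < ε/11.
Take δ = min(2, ε/11). Then 0 < |u + 2| < δ gives both |u + 2| < 2 and |u + 2| < ε/11, so |(u^2 - 5u - 5) − 9| < ε.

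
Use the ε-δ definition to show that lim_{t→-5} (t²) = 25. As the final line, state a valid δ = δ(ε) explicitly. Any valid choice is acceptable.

Fix ε > 0. We seek δ > 0 with 0 < |t + 5| < δ ⇒ |t² − 25| < ε.
Factor: t² − 25 = (t + 5)(t - 5), so |t² − 25| = |t + 5|·|t - 5|.
Impose δ ≤ 1 so that |t| < 6; then |t - 5| ≤ 11.
Hence |t² − 25| ≤ 11|t + 5|, which is < ε once |t + 5| < ε/11.
Take δ = min(1, ε/11). If 0 < |t + 5| < δ then both bounds hold and |t² − 25| ≤ 11|t + 5| < 11·(ε/11) = ε.

δ = min(1, ε/11)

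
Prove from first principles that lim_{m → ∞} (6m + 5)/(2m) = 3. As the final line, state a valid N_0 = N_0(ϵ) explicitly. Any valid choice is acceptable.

Let ϵ > 0 be given. For m ≥ 1, |(6m + 5)/(2m) − 3| = |10|/(2(2m)) = 10/(2(2m)).
Since 2m ≥ 2m for m ≥ 1, this is ≤ 10/(2·2m) = (5/2)/m.
So |(6m + 5)/(2m) − 3| < ϵ whenever m > (5/2)/ϵ.
Take N_0 = (5/2)/ϵ. If m > N_0 then |(6m + 5)/(2m) − 3| ≤ (5/2)/m < ϵ.

N_0 = (5/2)/ϵ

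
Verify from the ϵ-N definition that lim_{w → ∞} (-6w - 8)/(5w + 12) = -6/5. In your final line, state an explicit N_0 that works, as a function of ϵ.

N_0 = (32/25)/ϵ

Let ϵ > 0. We seek N_0 > 0 such that w > N_0 implies |(-6w - 8)/(5w + 12) + 6/5| < ϵ.
(-6w - 8)/(5w + 12) + 6/5 = (5(-6w - 8) − (-6)(5w + 12)) / (5(5w + 12)) = 32/(5(5w + 12)).
For w > 0 we have 5w + 12 > 5w, so |(-6w - 8)/(5w + 12) + 6/5| = 32/(5(5w + 12)) < 32/(5·5w) = (32/25)/w.
Thus |(-6w - 8)/(5w + 12) + 6/5| < ϵ whenever w > (32/25)/ϵ.
Take N_0 = (32/25)/ϵ. If w > N_0 then |(-6w - 8)/(5w + 12) + 6/5| < (32/25)/w < ϵ.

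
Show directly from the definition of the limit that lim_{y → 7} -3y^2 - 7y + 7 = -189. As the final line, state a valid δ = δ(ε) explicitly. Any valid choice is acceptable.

δ = min(1, ε/52)

Let ε > 0 be given. We want δ > 0 such that 0 < |y − 7| < δ implies |(-3y^2 - 7y + 7) + 189| < ε.
(-3y^2 - 7y + 7) + 189 = -3y^2 - 7y + 196 = (y − 7)(-3y - 28).
So |(-3y^2 - 7y + 7) + 189| = |y − 7|·|-3y - 28|.
Require δ ≤ 1. Then |y − 7| < 1 gives |y| < 8, and by the triangle inequality |-3y - 28| ≤ 3·8 + 28 = 52.
Hence |(-3y^2 - 7y + 7) + 189| ≤ 52|y − 7| < ε provided |y − 7| < ε/52.
Take δ = min(1, ε/52). Then 0 < |y − 7| < δ gives both |y − 7| < 1 and |y − 7| < ε/52, so |(-3y^2 - 7y + 7) + 189| < ε.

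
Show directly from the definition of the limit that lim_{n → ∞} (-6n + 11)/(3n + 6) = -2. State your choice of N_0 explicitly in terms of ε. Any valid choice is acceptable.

N_0 = (23/3)/ε

Fix ε > 0. For n ≥ 1, |(-6n + 11)/(3n + 6) + 2| = |69|/(3(3n + 6)) = 69/(3(3n + 6)).
Since 3n + 6 ≥ 3n for n ≥ 1, this is ≤ 69/(3·3n) = (23/3)/n.
So |(-6n + 11)/(3n + 6) + 2| < ε whenever n > (23/3)/ε.
Take N_0 = (23/3)/ε. If n > N_0 then |(-6n + 11)/(3n + 6) + 2| ≤ (23/3)/n < ε.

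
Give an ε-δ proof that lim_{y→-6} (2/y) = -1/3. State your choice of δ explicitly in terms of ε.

Let ε > 0 be given. We seek δ > 0 such that 0 < |y + 6| < δ implies |2/y + 1/3| < ε.
|2/y + 1/3| = 2·|-6 − y|/(6·|y|) = 2|y + 6|/(6|y|).
Restrict δ ≤ 3. Then |y + 6| < 3 gives |y| > 3, so 6|y| > 18.
Then |2/y + 1/3| < 2|y + 6|/18, which is < ε when |y + 6| < 9ε.
Take δ = min(3, 9ε). Then 0 < |y + 6| < δ gives both |y + 6| < 3 and |y + 6| < 9ε, so |2/y + 1/3| < ε.

δ = min(3, 9ε)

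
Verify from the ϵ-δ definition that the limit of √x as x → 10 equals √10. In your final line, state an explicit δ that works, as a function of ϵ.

δ = min(10, √10·ϵ)

Let ϵ > 0. We want δ > 0 such that 0 < |x − 10| < δ implies |√x − √10| < ϵ.
Rationalise: √x − √10 = (x − 10)/(√x + √10), so |√x − √10| = |x − 10|/(√x + √10).
Restrict δ ≤ 10 so that |x − 10| < 10 forces x > 0, and then √x + √10 > √10.
Hence |√x − √10| < |x − 10|/√10, which is < ϵ once |x − 10| < √10·ϵ.
Take δ = min(10, √10·ϵ). If 0 < |x − 10| < δ then x > 0 and |√x − √10| < |x − 10|/√10 < ϵ.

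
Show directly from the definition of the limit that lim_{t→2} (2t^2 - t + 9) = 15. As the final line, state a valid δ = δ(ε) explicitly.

δ = min(1, ε/9)

Let ε > 0. We want δ > 0 such that 0 < |t − 2| < δ implies |(2t^2 - t + 9) − 15| < ε.
(2t^2 - t + 9) − 15 = 2t^2 - t - 6 = (t − 2)(2t + 3).
So |(2t^2 - t + 9) − 15| = |t − 2|·|2t + 3|.
Assume first that |t − 2| < 1, so |t| < 3. Then |2t + 3| ≤ 2·3 + 3 = 9.
Hence |(2t^2 - t + 9) − 15| ≤ 9|t − 2| < ε provided |t − 2| < ε/9.
Choosing δ = min(1, ε/9) ensures both conditions, hence |(2t^2 - t + 9) − 15| < ε.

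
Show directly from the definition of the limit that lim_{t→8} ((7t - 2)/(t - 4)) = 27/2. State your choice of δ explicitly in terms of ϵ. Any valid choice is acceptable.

δ = min(2, (4/13)ϵ)

Let ϵ > 0. We want δ > 0 with 0 < |t − 8| < δ ⇒ |(7t - 2)/(t - 4) − (27/2)| < ϵ.
Combining over a common denominator, (7t - 2)/(t - 4) − (27/2) = [(7t - 2)·4 − 54·(t - 4)] / [4·(t - 4)] = -26(t − 8) / (4(t - 4)).
So |(7t - 2)/(t - 4) − (27/2)| = 26|t − 8| / (4·|t − 4|).
Restrict δ ≤ 2. Then |t − 8| < 2 gives |t − 4| = |(t − 8) + 4| ≥ 4 − 2 = 2.
Hence |(7t - 2)/(t - 4) − (27/2)| < 26|t − 8|/(4·2) = (13/4)|t − 8|, which is < ϵ once |t − 8| < (4/13)ϵ.
Take δ = min(2, (4/13)ϵ). Then 0 < |t − 8| < δ forces both bounds, so |(7t - 2)/(t - 4) − (27/2)| < ϵ.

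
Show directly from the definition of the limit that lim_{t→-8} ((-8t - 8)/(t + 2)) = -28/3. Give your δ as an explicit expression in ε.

Let ε > 0. We want δ > 0 with 0 < |t + 8| < δ ⇒ |(-8t - 8)/(t + 2) + 28/3| < ε.
Combining over a common denominator, (-8t - 8)/(t + 2) + 28/3 = [(-8t - 8)·(-6) − 56·(t + 2)] / [(-6)·(t + 2)] = -8(t + 8) / ((-6)(t + 2)).
So |(-8t - 8)/(t + 2) + 28/3| = 8|t + 8| / (6·|t + 2|).
Require δ ≤ 3, so |t + 2| ≥ |-6| − |t + 8| > 6 − 3 = 3.
Hence |(-8t - 8)/(t + 2) + 28/3| < 8|t + 8|/(6·3) = (4/9)|t + 8|, which is < ε once |t + 8| < (9/4)ε.
Take δ = min(3, (9/4)ε). Then 0 < |t + 8| < δ forces both bounds, so |(-8t - 8)/(t + 2) + 28/3| < ε.

δ = min(3, (9/4)ε)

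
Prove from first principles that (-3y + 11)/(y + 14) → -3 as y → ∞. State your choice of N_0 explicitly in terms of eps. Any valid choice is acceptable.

N_0 = 53/eps

Let eps > 0 be given. We seek N_0 > 0 such that y > N_0 implies |(-3y + 11)/(y + 14) + 3| < eps.
(-3y + 11)/(y + 14) + 3 = ((-3y + 11) − (-3)(y + 14)) / ((y + 14)) = 53/((y + 14)).
For y > 0 we have y + 14 > y, so |(-3y + 11)/(y + 14) + 3| = 53/((y + 14)) < 53/(y) = 53/y.
Thus |(-3y + 11)/(y + 14) + 3| < eps whenever y > 53/eps.
Take N_0 = 53/eps. If y > N_0 then |(-3y + 11)/(y + 14) + 3| < 53/y < eps.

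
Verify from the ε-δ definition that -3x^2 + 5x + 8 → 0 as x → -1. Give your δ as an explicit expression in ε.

Let ε > 0. We want δ > 0 such that 0 < |x + 1| < δ implies |(-3x^2 + 5x + 8)| < ε.
(-3x^2 + 5x + 8) = -3x^2 + 5x + 8 = (x + 1)(-3x + 8).
So |(-3x^2 + 5x + 8)| = |x + 1|·|-3x + 8|.
Require δ ≤ 2. Then |x + 1| < 2 gives |x| < 3, and by the triangle inequality |-3x + 8| ≤ 3·3 + 8 = 17.
Hence |(-3x^2 + 5x + 8)| ≤ 17|x + 1| < ε provided |x + 1| < ε/17.
Take δ = min(2, ε/17). Then 0 < |x + 1| < δ gives both |x + 1| < 2 and |x + 1| < ε/17, so |(-3x^2 + 5x + 8)| < ε.

δ = min(2, ε/17)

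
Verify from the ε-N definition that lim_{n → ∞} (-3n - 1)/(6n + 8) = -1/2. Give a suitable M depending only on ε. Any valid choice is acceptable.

Fix ε > 0. For n ≥ 1, |(-3n - 1)/(6n + 8) + 1/2| = |18|/(6(6n + 8)) = 18/(6(6n + 8)).
Since 6n + 8 ≥ 6n for n ≥ 1, this is ≤ 18/(6·6n) = (1/2)/n.
So |(-3n - 1)/(6n + 8) + 1/2| < ε whenever n > (1/2)/ε.
Take M = (1/2)/ε. If n > M then |(-3n - 1)/(6n + 8) + 1/2| ≤ (1/2)/n < ε.

M = (1/2)/ε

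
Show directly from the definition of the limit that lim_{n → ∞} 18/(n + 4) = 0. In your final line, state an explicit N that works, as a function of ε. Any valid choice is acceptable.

Let ε > 0 be given. For n ≥ 1, |18/(n + 4) − 0| = 18/(n + 4) ≤ 18/n.
We need 18/n < ε, i.e. n > 18/ε.
Take N = 18/ε. If n > N then |18/(n + 4)| ≤ 18/n < ε.

N = 18/ε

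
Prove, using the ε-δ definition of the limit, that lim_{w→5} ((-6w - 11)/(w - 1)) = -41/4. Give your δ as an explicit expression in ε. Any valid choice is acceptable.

δ = min(2, (8/17)ε)

Fix ε > 0. We want δ > 0 with 0 < |w − 5| < δ ⇒ |(-6w - 11)/(w - 1) + 41/4| < ε.
Combining over a common denominator, (-6w - 11)/(w - 1) + 41/4 = [(-6w - 11)·4 − (-41)·(w - 1)] / [4·(w - 1)] = 17(w − 5) / (4(w - 1)).
So |(-6w - 11)/(w - 1) + 41/4| = 17|w − 5| / (4·|w − 1|).
Require δ ≤ 2, so |w − 1| ≥ |4| − |w − 5| > 4 − 2 = 2.
Hence |(-6w - 11)/(w - 1) + 41/4| < 17|w − 5|/(4·2) = (17/8)|w − 5|, which is < ε once |w − 5| < (8/17)ε.
Take δ = min(2, (8/17)ε). Then 0 < |w − 5| < δ forces both bounds, so |(-6w - 11)/(w - 1) + 41/4| < ε.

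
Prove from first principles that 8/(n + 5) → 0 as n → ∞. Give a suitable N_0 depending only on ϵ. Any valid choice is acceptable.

Let ϵ > 0. For n ≥ 1, |8/(n + 5) − 0| = 8/(n + 5) ≤ 8/n.
We need 8/n < ϵ, i.e. n > 8/ϵ.
Take N_0 = 8/ϵ. If n > N_0 then |8/(n + 5)| ≤ 8/n < ϵ.

N_0 = 8/ϵ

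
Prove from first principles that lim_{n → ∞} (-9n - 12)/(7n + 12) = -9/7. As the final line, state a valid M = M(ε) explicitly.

Fix ε > 0. For n ≥ 1, |(-9n - 12)/(7n + 12) + 9/7| = |24|/(7(7n + 12)) = 24/(7(7n + 12)).
Since 7n + 12 ≥ 7n for n ≥ 1, this is ≤ 24/(7·7n) = (24/49)/n.
So |(-9n - 12)/(7n + 12) + 9/7| < ε whenever n > (24/49)/ε.
Take M = (24/49)/ε. If n > M then |(-9n - 12)/(7n + 12) + 9/7| ≤ (24/49)/n < ε.

M = (24/49)/ε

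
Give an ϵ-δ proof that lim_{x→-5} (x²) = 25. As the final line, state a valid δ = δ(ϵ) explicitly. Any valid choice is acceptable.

Let ϵ > 0 be given. We seek δ > 0 with 0 < |x + 5| < δ ⇒ |x² − 25| < ϵ.
Factor: x² − 25 = (x + 5)(x - 5), so |x² − 25| = |x + 5|·|x - 5|.
Impose δ ≤ 1 so that |x| < 6; then |x - 5| ≤ 11.
Hence |x² − 25| ≤ 11|x + 5|, which is < ϵ once |x + 5| < ϵ/11.
Take δ = min(1, ϵ/11). If 0 < |x + 5| < δ then both bounds hold and |x² − 25| ≤ 11|x + 5| < 11·(ϵ/11) = ϵ.

δ = min(1, ϵ/11)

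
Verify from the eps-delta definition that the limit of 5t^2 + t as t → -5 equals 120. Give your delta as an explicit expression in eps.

Suppose eps > 0. We want delta > 0 such that 0 < |t + 5| < delta implies |(5t^2 + t) − 120| < eps.
(5t^2 + t) − 120 = 5t^2 + t - 120 = (t + 5)(5t - 24).
So |(5t^2 + t) − 120| = |t + 5|·|5t - 24|.
Require delta ≤ 1. Then |t + 5| < 1 gives |t| < 6, and by the triangle inequality |5t - 24| ≤ 5·6 + 24 = 54.
Hence |(5t^2 + t) − 120| ≤ 54|t + 5| < eps provided |t + 5| < eps/54.
Take delta = min(1, eps/54). Then 0 < |t + 5| < delta gives both |t + 5| < 1 and |t + 5| < eps/54, so |(5t^2 + t) − 120| < eps.

delta = min(1, eps/54)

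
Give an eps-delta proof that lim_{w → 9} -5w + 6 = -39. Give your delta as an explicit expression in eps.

Let eps > 0 be given. We need delta > 0 so that 0 < |w − 9| < delta implies |(-5w + 6) + 39| < eps.
Since (-5w + 6) + 39 = -5(w − 9), we have |(-5w + 6) + 39| = 5|w − 9|.
Thus it suffices that |w − 9| < eps/5.
Choosing delta = eps/5 gives |(-5w + 6) + 39| = 5|w − 9| < eps whenever |w − 9| < delta.

delta = eps/5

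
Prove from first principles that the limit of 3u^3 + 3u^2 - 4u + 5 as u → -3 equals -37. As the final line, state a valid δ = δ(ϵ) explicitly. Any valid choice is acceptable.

δ = min(2, ϵ/119)

Let ϵ > 0 be given. We want δ > 0 such that 0 < |u + 3| < δ implies |(3u^3 + 3u^2 - 4u + 5) + 37| < ϵ.
(3u^3 + 3u^2 - 4u + 5) + 37 = 3u^3 + 3u^2 - 4u + 42 = (u + 3)(3u^2 - 6u + 14).
So |(3u^3 + 3u^2 - 4u + 5) + 37| = |u + 3|·|3u^2 - 6u + 14|.
Assume first that |u + 3| < 2, so |u| < 5. Then |3u^2 - 6u + 14| ≤ 3·5^2 + 6·5 + 14 = 119.
Hence |(3u^3 + 3u^2 - 4u + 5) + 37| ≤ 119|u + 3| < ϵ provided |u + 3| < ϵ/119.
Take δ = min(2, ϵ/119). Then 0 < |u + 3| < δ gives both |u + 3| < 2 and |u + 3| < ϵ/119, so |(3u^3 + 3u^2 - 4u + 5) + 37| < ϵ.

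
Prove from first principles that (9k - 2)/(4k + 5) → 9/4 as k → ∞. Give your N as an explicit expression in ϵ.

N = (53/16)/ϵ

Fix ϵ > 0. For k ≥ 1, |(9k - 2)/(4k + 5) − (9/4)| = |-53|/(4(4k + 5)) = 53/(4(4k + 5)).
Since 4k + 5 ≥ 4k for k ≥ 1, this is ≤ 53/(4·4k) = (53/16)/k.
So |(9k - 2)/(4k + 5) − (9/4)| < ϵ whenever k > (53/16)/ϵ.
Take N = (53/16)/ϵ. If k > N then |(9k - 2)/(4k + 5) − (9/4)| ≤ (53/16)/k < ϵ.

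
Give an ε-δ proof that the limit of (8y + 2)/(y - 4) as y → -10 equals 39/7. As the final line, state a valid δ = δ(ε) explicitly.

Let ε > 0. We want δ > 0 with 0 < |y + 10| < δ ⇒ |(8y + 2)/(y - 4) − (39/7)| < ε.
Combining over a common denominator, (8y + 2)/(y - 4) − (39/7) = [(8y + 2)·(-14) − (-78)·(y - 4)] / [(-14)·(y - 4)] = -34(y + 10) / ((-14)(y - 4)).
So |(8y + 2)/(y - 4) − (39/7)| = 34|y + 10| / (14·|y − 4|).
Require δ ≤ 7, so |y − 4| ≥ |-14| − |y + 10| > 14 − 7 = 7.
Hence |(8y + 2)/(y - 4) − (39/7)| < 34|y + 10|/(14·7) = (17/49)|y + 10|, which is < ε once |y + 10| < (49/17)ε.
Take δ = min(7, (49/17)ε). Then 0 < |y + 10| < δ forces both bounds, so |(8y + 2)/(y - 4) − (39/7)| < ε.

δ = min(7, (49/17)ε)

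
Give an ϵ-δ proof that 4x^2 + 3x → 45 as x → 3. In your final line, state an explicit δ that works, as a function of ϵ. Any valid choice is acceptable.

δ = min(1, ϵ/31)

Fix ϵ > 0. We want δ > 0 such that 0 < |x − 3| < δ implies |(4x^2 + 3x) − 45| < ϵ.
(4x^2 + 3x) − 45 = 4x^2 + 3x - 45 = (x − 3)(4x + 15).
So |(4x^2 + 3x) − 45| = |x − 3|·|4x + 15|.
Require δ ≤ 1. Then |x − 3| < 1 gives |x| < 4, and by the triangle inequality |4x + 15| ≤ 4·4 + 15 = 31.
Hence |(4x^2 + 3x) − 45| ≤ 31|x − 3| < ϵ provided |x − 3| < ϵ/31.
Take δ = min(1, ϵ/31). Then 0 < |x − 3| < δ gives both |x − 3| < 1 and |x − 3| < ϵ/31, so |(4x^2 + 3x) − 45| < ϵ.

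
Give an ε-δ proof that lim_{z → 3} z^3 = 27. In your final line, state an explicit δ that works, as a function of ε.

δ = min(1, ε/37)

Let ε > 0 be given. We seek δ > 0 with 0 < |z − 3| < δ ⇒ |z^3 − 27| < ε.
Factor: z^3 − 27 = (z − 3)(z^2 + 3z + 9), so |z^3 − 27| = |z − 3|·|z^2 + 3z + 9|.
Impose δ ≤ 1 so that |z| < 4; then |z^2 + 3z + 9| ≤ 37.
Hence |z^3 − 27| ≤ 37|z − 3|, which is < ε once |z − 3| < ε/37.
Take δ = min(1, ε/37). If 0 < |z − 3| < δ then both bounds hold and |z^3 − 27| ≤ 37|z − 3| < 37·(ε/37) = ε.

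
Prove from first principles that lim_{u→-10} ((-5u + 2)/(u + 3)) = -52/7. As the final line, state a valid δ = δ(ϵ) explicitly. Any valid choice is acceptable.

δ = min(7/2, (49/34)ϵ)

Let ϵ > 0. We want δ > 0 with 0 < |u + 10| < δ ⇒ |(-5u + 2)/(u + 3) + 52/7| < ϵ.
Combining over a common denominator, (-5u + 2)/(u + 3) + 52/7 = [(-5u + 2)·(-7) − 52·(u + 3)] / [(-7)·(u + 3)] = -17(u + 10) / ((-7)(u + 3)).
So |(-5u + 2)/(u + 3) + 52/7| = 17|u + 10| / (7·|u + 3|).
Require δ ≤ 7/2, so |u + 3| ≥ |-7| − |u + 10| > 7 − 7/2 = 7/2.
Hence |(-5u + 2)/(u + 3) + 52/7| < 17|u + 10|/(7·(7/2)) = (34/49)|u + 10|, which is < ϵ once |u + 10| < (49/34)ϵ.
Take δ = min(7/2, (49/34)ϵ). Then 0 < |u + 10| < δ forces both bounds, so |(-5u + 2)/(u + 3) + 52/7| < ϵ.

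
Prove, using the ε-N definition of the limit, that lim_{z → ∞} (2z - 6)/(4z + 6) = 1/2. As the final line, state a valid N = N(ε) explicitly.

Suppose ε > 0. We seek N > 0 such that z > N implies |(2z - 6)/(4z + 6) − (1/2)| < ε.
(2z - 6)/(4z + 6) − (1/2) = (4(2z - 6) − 2(4z + 6)) / (4(4z + 6)) = -36/(4(4z + 6)).
For z > 0 we have 4z + 6 > 4z, so |(2z - 6)/(4z + 6) − (1/2)| = 36/(4(4z + 6)) < 36/(4·4z) = (9/4)/z.
Thus |(2z - 6)/(4z + 6) − (1/2)| < ε whenever z > (9/4)/ε.
Take N = (9/4)/ε. If z > N then |(2z - 6)/(4z + 6) − (1/2)| < (9/4)/z < ε.

N = (9/4)/ε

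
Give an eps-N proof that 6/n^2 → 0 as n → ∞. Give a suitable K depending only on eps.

Fix eps > 0. For n ≥ 1, |6/n^2 − 0| = 6/n^2.
6/n^2 < eps ⇔ n^2 > 6/eps ⇔ n > (6/eps)^{1/2}.
Take K = (6/eps)^{1/2}. Then n > K implies 6/n^2 < eps.

K = (6/eps)^{1/2}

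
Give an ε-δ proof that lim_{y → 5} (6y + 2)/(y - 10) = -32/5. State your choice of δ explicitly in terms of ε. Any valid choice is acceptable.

δ = min(5/2, (25/124)ε)

Fix ε > 0. We want δ > 0 with 0 < |y − 5| < δ ⇒ |(6y + 2)/(y - 10) + 32/5| < ε.
Combining over a common denominator, (6y + 2)/(y - 10) + 32/5 = [(6y + 2)·(-5) − 32·(y - 10)] / [(-5)·(y - 10)] = -62(y − 5) / ((-5)(y - 10)).
So |(6y + 2)/(y - 10) + 32/5| = 62|y − 5| / (5·|y − 10|).
Restrict δ ≤ 5/2. Then |y − 5| < 5/2 gives |y − 10| = |(y − 5) + (-5)| ≥ 5 − 5/2 = 5/2.
Hence |(6y + 2)/(y - 10) + 32/5| < 62|y − 5|/(5·(5/2)) = (124/25)|y − 5|, which is < ε once |y − 5| < (25/124)ε.
Take δ = min(5/2, (25/124)ε). Then 0 < |y − 5| < δ forces both bounds, so |(6y + 2)/(y - 10) + 32/5| < ε.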